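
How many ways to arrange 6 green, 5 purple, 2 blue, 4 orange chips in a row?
17! / (6! × 5! × 2! × 4!) = 85765680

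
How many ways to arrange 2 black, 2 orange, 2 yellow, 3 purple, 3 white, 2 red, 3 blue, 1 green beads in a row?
18! / (2! × 2! × 2! × 3! × 3! × 2! × 3! × 1!) = 1852538688000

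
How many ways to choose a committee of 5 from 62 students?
C(62,5) = 62!/(5!×57!) = 6471002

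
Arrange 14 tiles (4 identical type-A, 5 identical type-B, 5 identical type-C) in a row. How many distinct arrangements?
14! / (4! × 5! × 5!) = 252252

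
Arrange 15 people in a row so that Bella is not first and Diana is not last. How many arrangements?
By inclusion-exclusion: 15! - 2×(15-1)! + (15-2)! = 1307674368000 - 174356582400 + 6227020800 = 1139544806400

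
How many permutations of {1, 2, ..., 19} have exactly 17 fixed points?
Choose the 17 fixed points C(19,17) = 171, derange the rest: !2 = Σ_{j=0}^{2} (-1)^j·2!/j! = 2 - 2 + 1 = 1. Product = 171 × 1 = 171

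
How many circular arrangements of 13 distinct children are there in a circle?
Circular: fix one position, arrange the rest. (13-1)! = 479001600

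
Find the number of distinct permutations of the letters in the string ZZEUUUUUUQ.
10! / (1! × 1! × 2! × 6!) = 2520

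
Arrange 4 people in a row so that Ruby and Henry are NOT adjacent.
Total - adjacent = 4! - (4-1)!×2 = 24 - 12 = 12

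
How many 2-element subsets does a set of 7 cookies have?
C(7,2) = 7!/(2!×5!) = 21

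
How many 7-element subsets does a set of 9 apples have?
C(9,7) = 9!/(7!×2!) = 36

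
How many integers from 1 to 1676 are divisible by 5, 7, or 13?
⌊1676/5⌋+⌊1676/7⌋+⌊1676/13⌋ - ⌊1676/35⌋-⌊1676/65⌋-⌊1676/91⌋ + ⌊1676/455⌋ = 335+239+128 - 47-25-18 + 3 = 615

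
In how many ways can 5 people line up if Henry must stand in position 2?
Fix one position: (5-1)! = 24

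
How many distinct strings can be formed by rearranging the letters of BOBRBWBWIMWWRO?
14! / (4! × 2! × 4! × 2! × 1! × 1!) = 37837800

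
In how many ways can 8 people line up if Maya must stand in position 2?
Fix one position: (8-1)! = 5040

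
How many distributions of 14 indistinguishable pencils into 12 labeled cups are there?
C(14+12-1, 12-1) = C(25, 11) = 4457400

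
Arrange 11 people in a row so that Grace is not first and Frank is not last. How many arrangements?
By inclusion-exclusion: 11! - 2×(11-1)! + (11-2)! = 39916800 - 7257600 + 362880 = 33022080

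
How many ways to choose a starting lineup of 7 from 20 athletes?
C(20,7) = 20!/(7!×13!) = 77520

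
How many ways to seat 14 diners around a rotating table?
Circular: fix one position, arrange the rest. (14-1)! = 6227020800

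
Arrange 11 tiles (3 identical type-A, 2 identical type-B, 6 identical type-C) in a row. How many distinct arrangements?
11! / (3! × 2! × 6!) = 4620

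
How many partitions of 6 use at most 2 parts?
By conjugation, equals partitions of 6 into parts ≤ 2. Let r_j(i) = number of partitions of i into parts ≤ j, for i = 0..6. r_1(i) = 1 for all i; r_j(i) = r_{j-1}(i) + r_j(i-j). Rows j = 2..2: ≤2: 1 1 2 2 3 3 4. r_2(6) = 4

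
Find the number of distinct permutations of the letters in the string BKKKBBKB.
8! / (4! × 4!) = 70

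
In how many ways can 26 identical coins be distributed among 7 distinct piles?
C(26+7-1, 7-1) = C(32, 6) = 906192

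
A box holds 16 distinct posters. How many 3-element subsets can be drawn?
C(16,3) = 16!/(3!×13!) = 560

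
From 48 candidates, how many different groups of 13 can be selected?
C(48,13) = 48!/(13!×35!) = 192928249296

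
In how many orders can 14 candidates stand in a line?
14! = 87178291200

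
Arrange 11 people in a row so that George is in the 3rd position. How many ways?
Fix one position: (11-1)! = 3628800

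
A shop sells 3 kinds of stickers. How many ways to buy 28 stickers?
C(28+3-1, 3-1) = C(30, 2) = 435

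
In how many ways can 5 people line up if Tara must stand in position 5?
Fix one position: (5-1)! = 24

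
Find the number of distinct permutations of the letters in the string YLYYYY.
6! / (1! × 5!) = 6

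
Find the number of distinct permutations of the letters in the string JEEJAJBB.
8! / (3! × 2! × 2! × 1!) = 1680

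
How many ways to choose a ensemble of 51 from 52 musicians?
C(52,51) = 52!/(51!×1!) = 52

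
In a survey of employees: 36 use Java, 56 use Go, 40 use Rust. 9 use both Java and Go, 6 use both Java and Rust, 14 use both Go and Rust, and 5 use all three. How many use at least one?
|A∪B∪C| = 36+56+40-9-6-14+5 = 108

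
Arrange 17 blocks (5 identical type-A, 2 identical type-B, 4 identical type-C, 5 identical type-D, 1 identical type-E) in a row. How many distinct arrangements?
17! / (5! × 2! × 4! × 5! × 1!) = 514594080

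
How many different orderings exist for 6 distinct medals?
6! = 720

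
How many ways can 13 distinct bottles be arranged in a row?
13! = 6227020800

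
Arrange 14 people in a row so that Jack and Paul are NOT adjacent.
Total - adjacent = 14! - (14-1)!×2 = 87178291200 - 12454041600 = 74724249600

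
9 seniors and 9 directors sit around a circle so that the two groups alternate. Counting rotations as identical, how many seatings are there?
Fix one of the seniors: (9-1)! ways for the remaining seniors, × 9! ways for the directors = 40320 × 362880 = 14631321600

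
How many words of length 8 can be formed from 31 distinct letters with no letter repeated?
P(31,8) = 31!/(31-8)! = 318073392000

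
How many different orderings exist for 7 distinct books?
7! = 5040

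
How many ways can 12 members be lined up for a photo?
12! = 479001600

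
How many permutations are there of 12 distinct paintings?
12! = 479001600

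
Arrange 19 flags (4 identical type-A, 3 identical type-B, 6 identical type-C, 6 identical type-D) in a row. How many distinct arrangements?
19! / (4! × 3! × 6! × 6!) = 1629547920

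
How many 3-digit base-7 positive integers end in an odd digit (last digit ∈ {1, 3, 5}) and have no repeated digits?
Last∈{1,3,5}. Last=0: 0. Last nonzero: 3×5×P(5,1) = 75. Total = 75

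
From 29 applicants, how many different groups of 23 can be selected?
C(29,23) = 29!/(23!×6!) = 475020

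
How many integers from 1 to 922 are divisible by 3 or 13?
⌊922/3⌋ + ⌊922/13⌋ - ⌊922/39⌋ = 307 + 70 - 23 = 354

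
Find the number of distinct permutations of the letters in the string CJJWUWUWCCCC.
12! / (2! × 5! × 3! × 2!) = 166320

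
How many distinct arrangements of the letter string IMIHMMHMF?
9! / (4! × 2! × 2! × 1!) = 3780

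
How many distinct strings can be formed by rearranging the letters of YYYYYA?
6! / (1! × 5!) = 6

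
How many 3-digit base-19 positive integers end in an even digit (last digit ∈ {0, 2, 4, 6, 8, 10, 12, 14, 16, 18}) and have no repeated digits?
Last∈{0,2,4,6,8,10,12,14,16,18}. Last=0: 306. Last nonzero: 9×17×P(17,1) = 2601. Total = 2907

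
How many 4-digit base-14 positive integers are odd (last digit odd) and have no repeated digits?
Last∈{1,3,5,7,9,11,13}. Last=0: 0. Last nonzero: 7×12×P(12,2) = 11088. Total = 11088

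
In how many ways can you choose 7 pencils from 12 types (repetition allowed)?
C(7+12-1, 12-1) = C(18, 11) = 31824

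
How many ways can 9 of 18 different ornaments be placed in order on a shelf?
P(18,9) = 18!/(18-9)! = 17643225600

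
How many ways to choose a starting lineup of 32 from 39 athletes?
C(39,32) = 39!/(32!×7!) = 15380937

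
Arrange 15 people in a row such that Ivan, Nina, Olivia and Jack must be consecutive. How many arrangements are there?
Treat the 4 as one block: (15-4+1)! × 4! = 479001600 × 24 = 11496038400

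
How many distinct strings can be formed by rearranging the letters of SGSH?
4! / (2! × 1! × 1!) = 12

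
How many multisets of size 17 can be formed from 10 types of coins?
C(17+10-1, 10-1) = C(26, 9) = 3124550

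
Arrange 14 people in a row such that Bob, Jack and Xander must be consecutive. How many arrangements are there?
Treat the 3 as one block: (14-3+1)! × 3! = 479001600 × 6 = 2874009600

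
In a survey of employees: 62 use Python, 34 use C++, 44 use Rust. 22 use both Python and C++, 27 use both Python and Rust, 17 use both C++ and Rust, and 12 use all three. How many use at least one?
|A∪B∪C| = 62+34+44-22-27-17+12 = 86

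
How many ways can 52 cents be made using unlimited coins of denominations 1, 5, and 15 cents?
Coefficient of x^52 in 1/(1-x^1) · 1/(1-x^5) · 1/(1-x^15). Case on j = number of 15-cent coins (j = 0..3); remainder r = 52 - 15j is made from {1,5} in ⌊r/5⌋+1 ways. r = 52, 37, 22, 7 → 11 + 8 + 5 + 2 = 26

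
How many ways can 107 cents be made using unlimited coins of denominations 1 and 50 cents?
Coefficient of x^107 in 1/(1-x^1) · 1/(1-x^50). Use j coins of 50 for j = 0..⌊107/50⌋ = 2, the rest in 1s: 2 + 1 = 3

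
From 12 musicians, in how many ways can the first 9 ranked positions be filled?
P(12,9) = 12!/(12-9)! = 79833600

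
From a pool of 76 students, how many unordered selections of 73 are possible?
C(76,73) = 76!/(73!×3!) = 70300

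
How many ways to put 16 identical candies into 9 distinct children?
C(16+9-1, 9-1) = C(24, 8) = 735471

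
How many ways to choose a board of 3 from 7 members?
C(7,3) = 7!/(3!×4!) = 35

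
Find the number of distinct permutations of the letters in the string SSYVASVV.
8! / (1! × 3! × 1! × 3!) = 1120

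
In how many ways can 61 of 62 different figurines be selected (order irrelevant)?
C(62,61) = 62!/(61!×1!) = 62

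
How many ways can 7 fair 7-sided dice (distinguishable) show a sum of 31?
Coefficient of x^31 in (x + x² + ... + x^7)^7. By inclusion-exclusion on dice exceeding 7: Σ_j (-1)^j C(7,j)·C(31-1-7j, 6) = C(7,0)·C(30,6) - C(7,1)·C(23,6) + C(7,2)·C(16,6) - C(7,3)·C(9,6) = 1·593775 - 7·100947 + 21·8008 - 35·84 = 52374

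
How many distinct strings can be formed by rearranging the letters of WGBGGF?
6! / (1! × 3! × 1! × 1!) = 120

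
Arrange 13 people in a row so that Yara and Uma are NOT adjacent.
Total - adjacent = 13! - (13-1)!×2 = 6227020800 - 958003200 = 5269017600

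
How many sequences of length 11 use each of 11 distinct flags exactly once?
11! = 39916800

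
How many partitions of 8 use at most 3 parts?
By conjugation, equals partitions of 8 into parts ≤ 3. Let r_j(i) = number of partitions of i into parts ≤ j, for i = 0..8. r_1(i) = 1 for all i; r_j(i) = r_{j-1}(i) + r_j(i-j). Rows j = 2..3: ≤2: 1 1 2 2 3 3 4 4 5; ≤3: 1 1 2 3 4 5 7 8 10. r_3(8) = 10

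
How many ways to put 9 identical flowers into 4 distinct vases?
C(9+4-1, 4-1) = C(12, 3) = 220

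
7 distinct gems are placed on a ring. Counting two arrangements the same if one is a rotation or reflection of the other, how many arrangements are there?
(7-1)!/2 = 720/2 = 360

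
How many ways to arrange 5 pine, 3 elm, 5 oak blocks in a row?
13! / (5! × 3! × 5!) = 72072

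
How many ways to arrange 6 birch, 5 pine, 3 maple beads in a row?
14! / (6! × 5! × 3!) = 168168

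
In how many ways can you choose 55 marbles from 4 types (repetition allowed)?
C(55+4-1, 4-1) = C(58, 3) = 30856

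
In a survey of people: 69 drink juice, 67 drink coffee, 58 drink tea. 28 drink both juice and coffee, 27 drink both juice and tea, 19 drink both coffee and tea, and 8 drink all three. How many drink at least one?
|A∪B∪C| = 69+67+58-28-27-19+8 = 128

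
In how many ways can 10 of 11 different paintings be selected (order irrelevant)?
C(11,10) = 11!/(10!×1!) = 11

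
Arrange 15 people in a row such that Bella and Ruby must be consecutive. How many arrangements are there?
Treat the 2 as one block: (15-2+1)! × 2! = 87178291200 × 2 = 174356582400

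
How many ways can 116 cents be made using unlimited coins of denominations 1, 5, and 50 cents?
Coefficient of x^116 in 1/(1-x^1) · 1/(1-x^5) · 1/(1-x^50). Case on j = number of 50-cent coins (j = 0..2); remainder r = 116 - 50j is made from {1,5} in ⌊r/5⌋+1 ways. r = 116, 66, 16 → 24 + 14 + 4 = 42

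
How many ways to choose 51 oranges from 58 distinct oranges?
C(58,51) = 58!/(51!×7!) = 300674088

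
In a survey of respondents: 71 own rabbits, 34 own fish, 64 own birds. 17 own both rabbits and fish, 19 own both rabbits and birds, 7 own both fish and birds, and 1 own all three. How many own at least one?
|A∪B∪C| = 71+34+64-17-19-7+1 = 127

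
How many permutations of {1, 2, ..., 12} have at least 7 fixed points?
Exactly j fixed points: C(12,j)·!(12-j); sum over j ≥ 7 (derangement numbers via !m = (m-1)·(!(m-1) + !(m-2)): !0..!5 = 1, 0, 1, 2, 9, 44). Σ_{j=7}^{12} C(12,j)·!(12-j) = C(12,7)·!5 + C(12,8)·!4 + C(12,9)·!3 + C(12,10)·!2 + C(12,11)·!1 + C(12,12)·!0 = 792·44 + 495·9 + 220·2 + 66·1 + 12·0 + 1·1 = 39810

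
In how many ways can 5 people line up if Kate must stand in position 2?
Fix one position: (5-1)! = 24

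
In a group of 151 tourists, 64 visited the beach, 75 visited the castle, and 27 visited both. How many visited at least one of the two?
|A∪B| = |A| + |B| - |A∩B| = 64 + 75 - 27 = 112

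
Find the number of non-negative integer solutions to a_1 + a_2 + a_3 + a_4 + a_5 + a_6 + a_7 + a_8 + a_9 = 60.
C(60+9-1, 9-1) = C(68, 8) = 7392009768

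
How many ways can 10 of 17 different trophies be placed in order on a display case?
P(17,10) = 17!/(17-10)! = 70572902400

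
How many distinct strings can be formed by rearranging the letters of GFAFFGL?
7! / (1! × 1! × 2! × 3!) = 420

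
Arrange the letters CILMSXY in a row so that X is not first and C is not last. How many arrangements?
By inclusion-exclusion: 7! - 2×(7-1)! + (7-2)! = 5040 - 1440 + 120 = 3720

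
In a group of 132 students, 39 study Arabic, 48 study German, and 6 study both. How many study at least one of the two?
|A∪B| = |A| + |B| - |A∩B| = 39 + 48 - 6 = 81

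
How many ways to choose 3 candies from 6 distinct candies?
C(6,3) = 6!/(3!×3!) = 20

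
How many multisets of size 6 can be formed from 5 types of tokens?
C(6+5-1, 5-1) = C(10, 4) = 210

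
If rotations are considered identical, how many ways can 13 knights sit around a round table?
Circular: fix one position, arrange the rest. (13-1)! = 479001600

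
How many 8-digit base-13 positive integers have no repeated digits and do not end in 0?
Last digit: 12 nonzero choices. First digit: 11 (nonzero, ≠last). Middle 6: P(11,6) = 332640. Total = 43908480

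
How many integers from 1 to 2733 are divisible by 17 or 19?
⌊2733/17⌋ + ⌊2733/19⌋ - ⌊2733/323⌋ = 160 + 143 - 8 = 295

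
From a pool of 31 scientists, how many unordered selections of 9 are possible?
C(31,9) = 31!/(9!×22!) = 20160075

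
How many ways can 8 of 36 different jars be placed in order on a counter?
P(36,8) = 36!/(36-8)! = 1220096908800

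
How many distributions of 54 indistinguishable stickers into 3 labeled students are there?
C(54+3-1, 3-1) = C(56, 2) = 1540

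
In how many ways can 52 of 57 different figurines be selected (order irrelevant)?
C(57,52) = 57!/(52!×5!) = 4187106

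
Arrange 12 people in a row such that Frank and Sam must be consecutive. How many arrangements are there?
Treat the 2 as one block: (12-2+1)! × 2! = 39916800 × 2 = 79833600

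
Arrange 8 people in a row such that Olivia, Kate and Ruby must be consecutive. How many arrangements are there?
Treat the 3 as one block: (8-3+1)! × 3! = 720 × 6 = 4320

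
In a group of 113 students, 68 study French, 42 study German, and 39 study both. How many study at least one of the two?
|A∪B| = |A| + |B| - |A∩B| = 68 + 42 - 39 = 71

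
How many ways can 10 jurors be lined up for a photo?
10! = 3628800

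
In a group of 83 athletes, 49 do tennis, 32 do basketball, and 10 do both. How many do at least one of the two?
|A∪B| = |A| + |B| - |A∩B| = 49 + 32 - 10 = 71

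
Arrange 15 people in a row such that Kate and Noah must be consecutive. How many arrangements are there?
Treat the 2 as one block: (15-2+1)! × 2! = 87178291200 × 2 = 174356582400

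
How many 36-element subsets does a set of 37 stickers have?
C(37,36) = 37!/(36!×1!) = 37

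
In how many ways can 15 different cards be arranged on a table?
15! = 1307674368000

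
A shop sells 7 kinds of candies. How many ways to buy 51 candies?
C(51+7-1, 7-1) = C(57, 6) = 36288252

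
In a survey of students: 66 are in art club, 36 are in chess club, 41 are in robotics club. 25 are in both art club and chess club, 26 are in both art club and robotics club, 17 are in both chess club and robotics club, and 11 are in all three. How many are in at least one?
|A∪B∪C| = 66+36+41-25-26-17+11 = 86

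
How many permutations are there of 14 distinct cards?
14! = 87178291200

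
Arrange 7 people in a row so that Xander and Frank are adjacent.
Treat as block: (7-1)! × 2! = 720 × 2 = 1440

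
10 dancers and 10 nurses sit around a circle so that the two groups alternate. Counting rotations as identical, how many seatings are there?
Fix one of the dancers: (10-1)! ways for the remaining dancers, × 10! ways for the nurses = 362880 × 3628800 = 1316818944000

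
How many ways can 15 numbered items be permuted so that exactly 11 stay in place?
Choose the 11 fixed points C(15,11) = 1365, derange the rest: !4 = Σ_{j=0}^{4} (-1)^j·4!/j! = 24 - 24 + 12 - 4 + 1 = 9. Product = 1365 × 9 = 12285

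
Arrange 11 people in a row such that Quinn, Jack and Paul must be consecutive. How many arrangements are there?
Treat the 3 as one block: (11-3+1)! × 3! = 362880 × 6 = 2177280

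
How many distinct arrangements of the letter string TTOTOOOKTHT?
11! / (5! × 4! × 1! × 1!) = 13860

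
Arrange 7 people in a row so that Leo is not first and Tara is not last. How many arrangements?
By inclusion-exclusion: 7! - 2×(7-1)! + (7-2)! = 5040 - 1440 + 120 = 3720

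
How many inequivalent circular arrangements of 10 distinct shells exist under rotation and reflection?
(10-1)!/2 = 362880/2 = 181440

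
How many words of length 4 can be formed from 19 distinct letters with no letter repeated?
P(19,4) = 19!/(19-4)! = 93024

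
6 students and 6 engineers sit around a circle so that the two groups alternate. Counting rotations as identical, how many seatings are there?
Fix one of the students: (6-1)! ways for the remaining students, × 6! ways for the engineers = 120 × 720 = 86400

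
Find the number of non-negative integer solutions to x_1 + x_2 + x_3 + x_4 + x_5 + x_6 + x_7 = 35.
C(35+7-1, 7-1) = C(41, 6) = 4496388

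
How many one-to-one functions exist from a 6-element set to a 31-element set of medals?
P(31,6) = 31!/(31-6)! = 530122320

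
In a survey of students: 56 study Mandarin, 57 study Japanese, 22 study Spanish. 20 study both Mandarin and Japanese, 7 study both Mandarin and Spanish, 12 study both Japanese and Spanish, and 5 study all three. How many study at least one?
|A∪B∪C| = 56+57+22-20-7-12+5 = 101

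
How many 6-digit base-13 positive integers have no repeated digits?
First digit: 12 choices (nonzero). Then descending: 12 × 12 × 11 × 10 × 9 × 8 = 1140480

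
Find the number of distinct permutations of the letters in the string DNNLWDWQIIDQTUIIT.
17! / (1! × 2! × 4! × 2! × 2! × 1! × 3! × 2!) = 154378224000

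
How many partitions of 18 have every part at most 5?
Let r_j(i) = number of partitions of i into parts ≤ j, for i = 0..18. r_1(i) = 1 for all i; r_j(i) = r_{j-1}(i) + r_j(i-j). Rows j = 2..5: ≤2: 1 1 2 2 3 3 4 4 5 5 6 6 7 7 8 8 9 9 10; ≤3: 1 1 2 3 4 5 7 8 10 12 14 16 19 21 24 27 30 33 37; ≤4: 1 1 2 3 5 6 9 11 15 18 23 27 34 39 47 54 64 72 84; ≤5: 1 1 2 3 5 7 10 13 18 23 30 37 47 57 70 84 101 119 141. r_5(18) = 141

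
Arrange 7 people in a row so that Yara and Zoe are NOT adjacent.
Total - adjacent = 7! - (7-1)!×2 = 5040 - 1440 = 3600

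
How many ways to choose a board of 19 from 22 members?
C(22,19) = 22!/(19!×3!) = 1540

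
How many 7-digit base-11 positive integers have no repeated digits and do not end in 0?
Last digit: 10 nonzero choices. First digit: 9 (nonzero, ≠last). Middle 5: P(9,5) = 15120. Total = 1360800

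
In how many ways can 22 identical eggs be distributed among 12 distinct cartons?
C(22+12-1, 12-1) = C(33, 11) = 193536720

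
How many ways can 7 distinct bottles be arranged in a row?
7! = 5040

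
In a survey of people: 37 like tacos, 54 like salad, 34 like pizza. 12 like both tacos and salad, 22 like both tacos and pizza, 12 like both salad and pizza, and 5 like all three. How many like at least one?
|A∪B∪C| = 37+54+34-12-22-12+5 = 84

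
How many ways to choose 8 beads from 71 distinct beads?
C(71,8) = 71!/(8!×63!) = 10639125640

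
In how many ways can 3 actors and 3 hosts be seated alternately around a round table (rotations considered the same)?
Fix one of the actors: (3-1)! ways for the remaining actors, × 3! ways for the hosts = 2 × 6 = 12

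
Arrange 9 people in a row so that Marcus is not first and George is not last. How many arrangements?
By inclusion-exclusion: 9! - 2×(9-1)! + (9-2)! = 362880 - 80640 + 5040 = 287280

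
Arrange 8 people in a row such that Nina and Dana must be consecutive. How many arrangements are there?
Treat the 2 as one block: (8-2+1)! × 2! = 5040 × 2 = 10080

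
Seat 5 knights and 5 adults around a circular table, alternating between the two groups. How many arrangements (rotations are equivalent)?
Fix one of the knights: (5-1)! ways for the remaining knights, × 5! ways for the adults = 24 × 120 = 2880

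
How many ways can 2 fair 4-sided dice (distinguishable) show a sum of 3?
Coefficient of x^3 in (x + x² + ... + x^4)^2. By inclusion-exclusion on dice exceeding 4: Σ_j (-1)^j C(2,j)·C(3-1-4j, 1) = C(2,0)·C(2,1) = 1·2 = 2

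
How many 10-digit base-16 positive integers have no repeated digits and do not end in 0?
Last digit: 15 nonzero choices. First digit: 14 (nonzero, ≠last). Middle 8: P(14,8) = 121080960. Total = 25427001600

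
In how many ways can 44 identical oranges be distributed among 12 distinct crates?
C(44+12-1, 12-1) = C(55, 11) = 119653565850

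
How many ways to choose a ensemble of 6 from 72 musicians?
C(72,6) = 72!/(6!×66!) = 156238908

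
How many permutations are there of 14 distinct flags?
14! = 87178291200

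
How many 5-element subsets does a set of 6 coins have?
C(6,5) = 6!/(5!×1!) = 6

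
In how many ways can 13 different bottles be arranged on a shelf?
13! = 6227020800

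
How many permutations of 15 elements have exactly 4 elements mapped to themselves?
Choose the 4 fixed points C(15,4) = 1365, derange the rest: !11 = Σ_{j=0}^{11} (-1)^j·11!/j! = 39916800 - 39916800 + 19958400 - 6652800 + 1663200 - 332640 + 55440 - 7920 + 990 - 110 + 11 - 1 = 14684570. Product = 1365 × 14684570 = 20044438050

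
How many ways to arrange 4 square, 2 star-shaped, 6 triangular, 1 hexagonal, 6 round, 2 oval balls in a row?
21! / (4! × 2! × 6! × 1! × 6! × 2!) = 1026615189600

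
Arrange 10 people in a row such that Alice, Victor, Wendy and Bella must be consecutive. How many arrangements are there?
Treat the 4 as one block: (10-4+1)! × 4! = 5040 × 24 = 120960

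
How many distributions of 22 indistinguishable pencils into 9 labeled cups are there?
C(22+9-1, 9-1) = C(30, 8) = 5852925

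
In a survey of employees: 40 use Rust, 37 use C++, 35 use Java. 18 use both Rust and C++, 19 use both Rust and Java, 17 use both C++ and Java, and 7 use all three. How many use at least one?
|A∪B∪C| = 40+37+35-18-19-17+7 = 65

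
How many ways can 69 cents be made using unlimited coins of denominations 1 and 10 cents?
Coefficient of x^69 in 1/(1-x^1) · 1/(1-x^10). Use j coins of 10 for j = 0..⌊69/10⌋ = 6, the rest in 1s: 6 + 1 = 7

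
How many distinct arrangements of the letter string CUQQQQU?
7! / (4! × 1! × 2!) = 105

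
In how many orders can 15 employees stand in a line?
15! = 1307674368000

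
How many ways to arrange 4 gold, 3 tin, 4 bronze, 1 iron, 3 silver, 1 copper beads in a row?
16! / (4! × 3! × 4! × 1! × 3! × 1!) = 1009008000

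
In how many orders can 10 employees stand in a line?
10! = 3628800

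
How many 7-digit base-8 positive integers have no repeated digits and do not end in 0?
Last digit: 7 nonzero choices. First digit: 6 (nonzero, ≠last). Middle 5: P(6,5) = 720. Total = 30240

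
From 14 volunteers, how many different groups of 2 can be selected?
C(14,2) = 14!/(2!×12!) = 91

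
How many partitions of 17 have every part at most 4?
Let r_j(i) = number of partitions of i into parts ≤ j, for i = 0..17. r_1(i) = 1 for all i; r_j(i) = r_{j-1}(i) + r_j(i-j). Rows j = 2..4: ≤2: 1 1 2 2 3 3 4 4 5 5 6 6 7 7 8 8 9 9; ≤3: 1 1 2 3 4 5 7 8 10 12 14 16 19 21 24 27 30 33; ≤4: 1 1 2 3 5 6 9 11 15 18 23 27 34 39 47 54 64 72. r_4(17) = 72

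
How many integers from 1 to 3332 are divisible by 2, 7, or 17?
⌊3332/2⌋+⌊3332/7⌋+⌊3332/17⌋ - ⌊3332/14⌋-⌊3332/34⌋-⌊3332/119⌋ + ⌊3332/238⌋ = 1666+476+196 - 238-98-28 + 14 = 1988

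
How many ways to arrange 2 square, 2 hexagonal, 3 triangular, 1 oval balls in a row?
8! / (2! × 2! × 3! × 1!) = 1680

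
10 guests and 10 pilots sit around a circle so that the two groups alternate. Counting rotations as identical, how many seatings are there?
Fix one of the guests: (10-1)! ways for the remaining guests, × 10! ways for the pilots = 362880 × 3628800 = 1316818944000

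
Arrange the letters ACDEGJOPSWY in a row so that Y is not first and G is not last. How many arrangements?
By inclusion-exclusion: 11! - 2×(11-1)! + (11-2)! = 39916800 - 7257600 + 362880 = 33022080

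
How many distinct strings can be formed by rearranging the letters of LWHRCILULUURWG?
14! / (1! × 1! × 1! × 2! × 1! × 3! × 2! × 3!) = 605404800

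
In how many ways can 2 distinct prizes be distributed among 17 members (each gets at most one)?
P(17,2) = 17!/(17-2)! = 272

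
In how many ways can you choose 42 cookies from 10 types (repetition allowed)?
C(42+10-1, 10-1) = C(51, 9) = 3042312350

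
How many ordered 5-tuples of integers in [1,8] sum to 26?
Coefficient of x^26 in (x + x² + ... + x^8)^5. By inclusion-exclusion on dice exceeding 8: Σ_j (-1)^j C(5,j)·C(26-1-8j, 4) = C(5,0)·C(25,4) - C(5,1)·C(17,4) + C(5,2)·C(9,4) = 1·12650 - 5·2380 + 10·126 = 2010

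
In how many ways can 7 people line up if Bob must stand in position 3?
Fix one position: (7-1)! = 720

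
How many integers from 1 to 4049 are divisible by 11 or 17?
⌊4049/11⌋ + ⌊4049/17⌋ - ⌊4049/187⌋ = 368 + 238 - 21 = 585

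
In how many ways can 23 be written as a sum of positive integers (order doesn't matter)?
Pentagonal recurrence p(n) = p(n-1) + p(n-2) - p(n-5) - p(n-7) + p(n-12) + p(n-15) - ... gives p(0..22) = 1, 1, 2, 3, 5, 7, 11, 15, 22, 30, 42, 56, 77, 101, 135, 176, 231, 297, 385, 490, 627, 792, 1002. p(23) = p(22) + p(21) - p(18) - p(16) + p(11) + p(8) - p(1) = 1002 + 792 - 385 - 231 + 56 + 22 - 1 = 1255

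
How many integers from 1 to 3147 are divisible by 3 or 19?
⌊3147/3⌋ + ⌊3147/19⌋ - ⌊3147/57⌋ = 1049 + 165 - 55 = 1159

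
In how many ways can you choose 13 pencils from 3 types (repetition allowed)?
C(13+3-1, 3-1) = C(15, 2) = 105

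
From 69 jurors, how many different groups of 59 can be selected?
C(69,59) = 69!/(59!×10!) = 340032449328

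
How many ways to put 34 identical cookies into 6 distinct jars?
C(34+6-1, 6-1) = C(39, 5) = 575757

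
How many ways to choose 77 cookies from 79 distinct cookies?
C(79,77) = 79!/(77!×2!) = 3081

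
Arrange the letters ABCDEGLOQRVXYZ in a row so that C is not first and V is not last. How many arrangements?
By inclusion-exclusion: 14! - 2×(14-1)! + (14-2)! = 87178291200 - 12454041600 + 479001600 = 75203251200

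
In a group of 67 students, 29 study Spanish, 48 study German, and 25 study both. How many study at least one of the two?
|A∪B| = |A| + |B| - |A∩B| = 29 + 48 - 25 = 52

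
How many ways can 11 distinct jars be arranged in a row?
11! = 39916800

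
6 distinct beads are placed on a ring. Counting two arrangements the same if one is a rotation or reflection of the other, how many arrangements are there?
(6-1)!/2 = 120/2 = 60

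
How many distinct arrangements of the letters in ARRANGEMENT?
11! / (2! × 2! × 2! × 1! × 2! × 1! × 1!) = 2494800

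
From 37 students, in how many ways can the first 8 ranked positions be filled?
P(37,8) = 37!/(37-8)! = 1556675366400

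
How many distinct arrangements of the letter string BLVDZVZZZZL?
11! / (1! × 1! × 2! × 2! × 5!) = 83160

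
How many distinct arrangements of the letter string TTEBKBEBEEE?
11! / (1! × 5! × 2! × 3!) = 27720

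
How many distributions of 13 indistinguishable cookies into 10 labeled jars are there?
C(13+10-1, 10-1) = C(22, 9) = 497420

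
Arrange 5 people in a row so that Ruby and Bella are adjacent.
Treat as block: (5-1)! × 2! = 24 × 2 = 48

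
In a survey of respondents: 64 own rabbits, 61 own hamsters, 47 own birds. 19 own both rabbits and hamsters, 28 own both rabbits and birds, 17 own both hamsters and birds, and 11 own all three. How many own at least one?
|A∪B∪C| = 64+61+47-19-28-17+11 = 119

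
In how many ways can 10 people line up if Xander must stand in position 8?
Fix one position: (10-1)! = 362880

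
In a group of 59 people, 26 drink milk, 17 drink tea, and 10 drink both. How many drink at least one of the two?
|A∪B| = |A| + |B| - |A∩B| = 26 + 17 - 10 = 33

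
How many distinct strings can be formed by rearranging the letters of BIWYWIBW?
8! / (2! × 3! × 1! × 2!) = 1680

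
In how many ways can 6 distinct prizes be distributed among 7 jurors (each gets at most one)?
P(7,6) = 7!/(7-6)! = 5040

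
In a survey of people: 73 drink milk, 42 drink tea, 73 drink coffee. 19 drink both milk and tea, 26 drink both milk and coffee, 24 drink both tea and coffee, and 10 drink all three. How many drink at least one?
|A∪B∪C| = 73+42+73-19-26-24+10 = 129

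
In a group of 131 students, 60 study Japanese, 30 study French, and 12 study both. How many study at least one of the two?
|A∪B| = |A| + |B| - |A∩B| = 60 + 30 - 12 = 78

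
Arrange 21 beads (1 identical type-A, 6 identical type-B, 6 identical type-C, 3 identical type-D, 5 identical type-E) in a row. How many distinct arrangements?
21! / (1! × 6! × 6! × 3! × 5!) = 136882025280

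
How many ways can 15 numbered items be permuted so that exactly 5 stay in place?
Choose the 5 fixed points C(15,5) = 3003, derange the rest: !10 = Σ_{j=0}^{10} (-1)^j·10!/j! = 3628800 - 3628800 + 1814400 - 604800 + 151200 - 30240 + 5040 - 720 + 90 - 10 + 1 = 1334961. Product = 3003 × 1334961 = 4008887883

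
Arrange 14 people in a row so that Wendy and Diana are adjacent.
Treat as block: (14-1)! × 2! = 6227020800 × 2 = 12454041600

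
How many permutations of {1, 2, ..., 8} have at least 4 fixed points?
Exactly j fixed points: C(8,j)·!(8-j); sum over j ≥ 4 (derangement numbers via !m = (m-1)·(!(m-1) + !(m-2)): !0..!4 = 1, 0, 1, 2, 9). Σ_{j=4}^{8} C(8,j)·!(8-j) = C(8,4)·!4 + C(8,5)·!3 + C(8,6)·!2 + C(8,7)·!1 + C(8,8)·!0 = 70·9 + 56·2 + 28·1 + 8·0 + 1·1 = 771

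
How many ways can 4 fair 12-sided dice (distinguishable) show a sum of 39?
Coefficient of x^39 in (x + x² + ... + x^12)^4. By inclusion-exclusion on dice exceeding 12: Σ_j (-1)^j C(4,j)·C(39-1-12j, 3) = C(4,0)·C(38,3) - C(4,1)·C(26,3) + C(4,2)·C(14,3) = 1·8436 - 4·2600 + 6·364 = 220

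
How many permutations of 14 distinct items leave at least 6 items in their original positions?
Exactly j fixed points: C(14,j)·!(14-j); sum over j ≥ 6 (derangement numbers via !m = (m-1)·(!(m-1) + !(m-2)): !0..!8 = 1, 0, 1, 2, 9, 44, 265, 1854, 14833). Σ_{j=6}^{14} C(14,j)·!(14-j) = C(14,6)·!8 + C(14,7)·!7 + C(14,8)·!6 + C(14,9)·!5 + C(14,10)·!4 + C(14,11)·!3 + C(14,12)·!2 + C(14,13)·!1 + C(14,14)·!0 = 3003·14833 + 3432·1854 + 3003·265 + 2002·44 + 1001·9 + 364·2 + 91·1 + 14·0 + 1·1 = 51800139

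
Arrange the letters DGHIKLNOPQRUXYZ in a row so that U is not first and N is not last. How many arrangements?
By inclusion-exclusion: 15! - 2×(15-1)! + (15-2)! = 1307674368000 - 174356582400 + 6227020800 = 1139544806400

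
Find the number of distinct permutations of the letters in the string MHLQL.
5! / (1! × 1! × 1! × 2!) = 60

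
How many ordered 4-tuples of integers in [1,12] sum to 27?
Coefficient of x^27 in (x + x² + ... + x^12)^4. By inclusion-exclusion on dice exceeding 12: Σ_j (-1)^j C(4,j)·C(27-1-12j, 3) = C(4,0)·C(26,3) - C(4,1)·C(14,3) = 1·2600 - 4·364 = 1144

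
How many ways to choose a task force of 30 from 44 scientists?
C(44,30) = 44!/(30!×14!) = 114955808528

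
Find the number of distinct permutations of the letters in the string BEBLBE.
6! / (1! × 2! × 3!) = 60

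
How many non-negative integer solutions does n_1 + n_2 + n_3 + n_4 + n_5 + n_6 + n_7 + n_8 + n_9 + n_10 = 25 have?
C(25+10-1, 10-1) = C(34, 9) = 52451256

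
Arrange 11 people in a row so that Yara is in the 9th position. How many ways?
Fix one position: (11-1)! = 3628800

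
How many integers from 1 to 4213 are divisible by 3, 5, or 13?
⌊4213/3⌋+⌊4213/5⌋+⌊4213/13⌋ - ⌊4213/15⌋-⌊4213/39⌋-⌊4213/65⌋ + ⌊4213/195⌋ = 1404+842+324 - 280-108-64 + 21 = 2139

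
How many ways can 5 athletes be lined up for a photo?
5! = 120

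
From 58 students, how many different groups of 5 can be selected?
C(58,5) = 58!/(5!×53!) = 4582116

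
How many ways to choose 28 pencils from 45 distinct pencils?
C(45,28) = 45!/(28!×17!) = 1103068603890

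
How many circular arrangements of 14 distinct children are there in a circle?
Circular: fix one position, arrange the rest. (14-1)! = 6227020800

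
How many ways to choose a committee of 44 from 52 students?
C(52,44) = 52!/(44!×8!) = 752538150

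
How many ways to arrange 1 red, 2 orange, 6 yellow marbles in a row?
9! / (1! × 2! × 6!) = 252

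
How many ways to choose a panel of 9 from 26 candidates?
C(26,9) = 26!/(9!×17!) = 3124550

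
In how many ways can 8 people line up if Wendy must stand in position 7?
Fix one position: (8-1)! = 5040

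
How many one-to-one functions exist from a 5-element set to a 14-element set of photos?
P(14,5) = 14!/(14-5)! = 240240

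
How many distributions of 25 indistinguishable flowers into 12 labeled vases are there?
C(25+12-1, 12-1) = C(36, 11) = 600805296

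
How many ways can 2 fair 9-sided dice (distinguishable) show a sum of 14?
Coefficient of x^14 in (x + x² + ... + x^9)^2. By inclusion-exclusion on dice exceeding 9: Σ_j (-1)^j C(2,j)·C(14-1-9j, 1) = C(2,0)·C(13,1) - C(2,1)·C(4,1) = 1·13 - 2·4 = 5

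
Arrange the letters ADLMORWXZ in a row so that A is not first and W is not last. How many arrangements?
By inclusion-exclusion: 9! - 2×(9-1)! + (9-2)! = 362880 - 80640 + 5040 = 287280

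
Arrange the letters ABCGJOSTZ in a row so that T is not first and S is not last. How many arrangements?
By inclusion-exclusion: 9! - 2×(9-1)! + (9-2)! = 362880 - 80640 + 5040 = 287280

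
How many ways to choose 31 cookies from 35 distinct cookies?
C(35,31) = 35!/(31!×4!) = 52360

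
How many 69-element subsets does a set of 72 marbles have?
C(72,69) = 72!/(69!×3!) = 59640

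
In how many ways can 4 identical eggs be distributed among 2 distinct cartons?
C(4+2-1, 2-1) = C(5, 1) = 5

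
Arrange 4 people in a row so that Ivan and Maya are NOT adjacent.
Total - adjacent = 4! - (4-1)!×2 = 24 - 12 = 12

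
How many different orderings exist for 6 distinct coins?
6! = 720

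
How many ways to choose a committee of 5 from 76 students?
C(76,5) = 76!/(5!×71!) = 18474840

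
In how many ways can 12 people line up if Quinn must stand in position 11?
Fix one position: (12-1)! = 39916800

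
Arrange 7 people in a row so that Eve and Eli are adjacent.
Treat as block: (7-1)! × 2! = 720 × 2 = 1440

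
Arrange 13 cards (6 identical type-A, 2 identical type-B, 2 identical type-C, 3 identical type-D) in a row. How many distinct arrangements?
13! / (6! × 2! × 2! × 3!) = 360360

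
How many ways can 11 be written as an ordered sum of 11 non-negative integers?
C(11+11-1, 11-1) = C(21, 10) = 352716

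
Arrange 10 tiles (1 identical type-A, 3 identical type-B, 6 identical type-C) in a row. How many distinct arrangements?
10! / (1! × 3! × 6!) = 840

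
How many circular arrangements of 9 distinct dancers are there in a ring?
Circular: fix one position, arrange the rest. (9-1)! = 40320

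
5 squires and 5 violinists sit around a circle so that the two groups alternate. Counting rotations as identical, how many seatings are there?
Fix one of the squires: (5-1)! ways for the remaining squires, × 5! ways for the violinists = 24 × 120 = 2880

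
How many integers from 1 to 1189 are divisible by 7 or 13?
⌊1189/7⌋ + ⌊1189/13⌋ - ⌊1189/91⌋ = 169 + 91 - 13 = 247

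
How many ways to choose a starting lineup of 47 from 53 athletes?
C(53,47) = 53!/(47!×6!) = 22957480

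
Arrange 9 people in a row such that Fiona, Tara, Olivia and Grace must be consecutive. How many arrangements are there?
Treat the 4 as one block: (9-4+1)! × 4! = 720 × 24 = 17280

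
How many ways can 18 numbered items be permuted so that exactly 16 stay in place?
Choose the 16 fixed points C(18,16) = 153, derange the rest: !2 = Σ_{j=0}^{2} (-1)^j·2!/j! = 2 - 2 + 1 = 1. Product = 153 × 1 = 153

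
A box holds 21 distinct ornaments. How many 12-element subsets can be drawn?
C(21,12) = 21!/(12!×9!) = 293930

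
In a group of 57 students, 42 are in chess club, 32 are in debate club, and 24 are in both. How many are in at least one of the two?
|A∪B| = |A| + |B| - |A∩B| = 42 + 32 - 24 = 50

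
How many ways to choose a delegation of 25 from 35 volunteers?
C(35,25) = 35!/(25!×10!) = 183579396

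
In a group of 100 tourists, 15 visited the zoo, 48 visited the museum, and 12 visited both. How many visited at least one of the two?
|A∪B| = |A| + |B| - |A∩B| = 15 + 48 - 12 = 51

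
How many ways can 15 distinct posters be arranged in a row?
15! = 1307674368000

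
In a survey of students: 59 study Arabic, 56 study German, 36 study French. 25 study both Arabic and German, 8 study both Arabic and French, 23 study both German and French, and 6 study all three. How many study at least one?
|A∪B∪C| = 59+56+36-25-8-23+6 = 101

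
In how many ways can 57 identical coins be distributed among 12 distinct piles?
C(57+12-1, 12-1) = C(68, 11) = 1533058025824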